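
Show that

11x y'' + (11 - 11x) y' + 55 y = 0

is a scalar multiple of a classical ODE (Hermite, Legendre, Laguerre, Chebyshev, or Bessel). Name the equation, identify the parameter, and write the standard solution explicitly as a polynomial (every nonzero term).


All three coefficients share the factor 11; dividing through by 11 gives  x y'' + (1 - x) y' + 5 y = 0.
This matches the Laguerre equation x y'' + (1 - x) y' + n y = 0 with n = 5; the polynomial solution is L_5(x).
With y = sum_k a_k x^k, matching x^k gives (k+1)k a_{k+1} + (k+1) a_{k+1} - k a_k + n a_k = 0, i.e. (k+1)^2 a_{k+1} = (k - n) a_k = (k - 5) a_k. The right side vanishes at k = 5, so the series terminates at degree 5.
Standard normalization L_n(0) = 1 gives a_0 = 1. Work upward with a_{k+1} = (k - 5) a_k / (k+1)^2:
  a_1 = (0 - 5)(1) / 1^2 = -5/1 = -5
  a_2 = (1 - 5)(-5) / 2^2 = 20/4 = 5
  a_3 = (2 - 5)(5) / 3^2 = -15/9 = -5/3
  a_4 = (3 - 5)(-5/3) / 4^2 = (10/3)/16 = 5/24
  a_5 = (4 - 5)(5/24) / 5^2 = (-5/24)/25 = -1/120
Hence L_5(x) = -x^5/120 + 5 x^4/24 - 5 x^3/3 + 5 x^2 - 5 x + 1.

L_5(x); series = -x^5/120 + 5 x^4/24 - 5 x^3/3 + 5 x^2 - 5 x + 1


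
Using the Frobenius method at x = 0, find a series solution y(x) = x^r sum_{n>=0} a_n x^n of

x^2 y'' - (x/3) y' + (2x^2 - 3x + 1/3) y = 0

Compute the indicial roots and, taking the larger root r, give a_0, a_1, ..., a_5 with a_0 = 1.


Write in Frobenius form y'' + (p(x)/x) y' + (q(x)/x^2) y = 0:
  p(x) = -1/3,  q(x) = 2x^2 - 3x + 1/3.
Indicial equation: r(r-1) + (-1/3) r + (1/3) = 0 -> roots r_1 = 1, r_2 = 1/3.
Take r = r_1 = 1. Let y(x) = x^r sum_{n>=0} a_n x^n with a_0 = 1.
Substitute y = x^r sum a_n x^n and match x^{r+n}. The recurrence is
  D(n) a_n - 3 a_{n-1} + 2 a_{n-2} = 0,  where D(n) = (r+n)(r+n-1) + (-1/3)(r+n) + (1/3).
  a_n = [3 a_{n-1} - 2 a_{n-2}] / D(n).
Since the indicial polynomial factors as (r - r_1)(r - r_2), D(n) = (r_1 + n - r_1)(r_1 + n - r_2) = n(n + 2/3).
Evaluating step by step (a_0 = 1):
  n = 1: D(1) = 1(1 + 2/3) = 5/3; numerator = 3(1) = 3; a_1 = (3)/(5/3) = 9/5
  n = 2: D(2) = 2(2 + 2/3) = 16/3; numerator = 3(9/5) - 2(1) = 17/5; a_2 = (17/5)/(16/3) = 51/80
  n = 3: D(3) = 3(3 + 2/3) = 11; numerator = 3(51/80) - 2(9/5) = -27/16; a_3 = (-27/16)/(11) = -27/176
  n = 4: D(4) = 4(4 + 2/3) = 56/3; numerator = 3(-27/176) - 2(51/80) = -1527/880; a_4 = (-1527/880)/(56/3) = -4581/49280
  n = 5: D(5) = 5(5 + 2/3) = 85/3; numerator = 3(-4581/49280) - 2(-27/176) = 1377/49280; a_5 = (1377/49280)/(85/3) = 243/246400

r = 1; a_0 = 1; a_1 = 9/5; a_2 = 51/80; a_3 = -27/176; a_4 = -4581/49280; a_5 = 243/246400


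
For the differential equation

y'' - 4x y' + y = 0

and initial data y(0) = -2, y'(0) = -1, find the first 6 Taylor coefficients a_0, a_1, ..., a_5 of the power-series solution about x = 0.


Ansatz: y(x) = sum_{n>=0} a_n x^n, so y'(x) = sum_{n>=1} n a_n x^(n-1) and y''(x) = sum_{n>=2} n(n-1) a_n x^(n-2).
Substitute into P(x) y'' + Q(x) y' + R(x) y = 0 with P(x) = 1, Q(x) = -4x, R(x) = 1, and match powers of x.
Initial conditions: a_0 = -2, a_1 = -1.
Setting the coefficient of each power of x to zero and solving order by order (substituting the coefficients already found):
  x^0: 2 a_2 + a_0 = 0  ->  2 a_2 = -a_0 = 2  ->  a_2 = 1
  x^1: 6 a_3 - 3 a_1 = 0  ->  6 a_3 = 3 a_1 = -3  ->  a_3 = -1/2
  x^2: 12 a_4 - 7 a_2 = 0  ->  12 a_4 = 7 a_2 = 7  ->  a_4 = 7/12
  x^3: 20 a_5 - 11 a_3 = 0  ->  20 a_5 = 11 a_3 = -11/2  ->  a_5 = -11/40
Truncated series: y(x) = -2 - x + x^2 - (1/2) x^3 + (7/12) x^4 - (11/40) x^5 + O(x^6).

a_0 = -2; a_1 = -1; a_2 = 1; a_3 = -1/2; a_4 = 7/12; a_5 = -11/40


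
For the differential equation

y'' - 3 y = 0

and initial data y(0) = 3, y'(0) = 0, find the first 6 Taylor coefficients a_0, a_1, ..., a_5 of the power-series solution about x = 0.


Ansatz: y(x) = sum_{n>=0} a_n x^n, so y'(x) = sum_{n>=1} n a_n x^(n-1) and y''(x) = sum_{n>=2} n(n-1) a_n x^(n-2).
Substitute into P(x) y'' + Q(x) y' + R(x) y = 0 with P(x) = 1, Q(x) = 0, R(x) = -3, and match powers of x.
Initial conditions: a_0 = 3, a_1 = 0.
Setting the coefficient of each power of x to zero and solving order by order (substituting the coefficients already found):
  x^0: 2 a_2 - 3 a_0 = 0  ->  2 a_2 = 3 a_0 = 9  ->  a_2 = 9/2
  x^1: 6 a_3 - 3 a_1 = 0  ->  6 a_3 = 3 a_1 = 0  ->  a_3 = 0
  x^2: 12 a_4 - 3 a_2 = 0  ->  12 a_4 = 3 a_2 = 27/2  ->  a_4 = 9/8
  x^3: 20 a_5 - 3 a_3 = 0  ->  20 a_5 = 3 a_3 = 0  ->  a_5 = 0
Truncated series: y(x) = 3 + (9/2) x^2 + (9/8) x^4 + O(x^6).

a_0 = 3; a_1 = 0; a_2 = 9/2; a_3 = 0; a_4 = 9/8; a_5 = 0


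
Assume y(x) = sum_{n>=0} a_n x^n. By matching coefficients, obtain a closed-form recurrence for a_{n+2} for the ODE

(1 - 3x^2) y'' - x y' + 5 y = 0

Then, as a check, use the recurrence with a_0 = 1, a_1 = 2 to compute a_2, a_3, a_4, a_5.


Substitute y = sum_n a_n x^n.
(1 - 3 x^2) y'' contributes (n+2)(n+1) a_{n+2} - 3 n(n-1) a_n at x^n.
-x y'(x) contributes -n a_n at x^n.
5 y(x) contributes 5 a_n at x^n.
Matching x^n: (n+2)(n+1) a_{n+2} + (-3 n(n-1) - n + 5) a_n = 0.
Thus a_{n+2} = (3 n(n-1) + n - 5) / ((n+1)(n+2)) * a_n.

Check with a_0 = 1, a_1 = 2 (apply the recurrence for n = 0, 1, 2, 3): a_0 = 1, a_1 = 2, a_2 = -5/2, a_3 = -4/3, a_4 = -5/8, a_5 = -16/15.

a_(n+2) = (3 n(n-1) + n - 5) / ((n+1)(n+2)) * a_n; check: a_0 = 1, a_1 = 2, a_2 = -5/2, a_3 = -4/3, a_4 = -5/8, a_5 = -16/15


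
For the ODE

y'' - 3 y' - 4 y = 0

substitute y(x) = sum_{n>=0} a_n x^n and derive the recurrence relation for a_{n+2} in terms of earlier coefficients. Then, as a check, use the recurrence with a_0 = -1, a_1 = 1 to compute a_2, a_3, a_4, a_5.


Substitute y = sum_n a_n x^n.
y''(x) has coefficient (n+2)(n+1) a_{n+2} at x^n;
-3 y'(x) has coefficient -3 (n+1) a_{n+1} at x^n;
-4 y(x) has coefficient -4 a_n at x^n.
Matching x^n: (n+2)(n+1) a_{n+2} - 3 (n+1) a_{n+1} - 4 a_n = 0.
Thus a_{n+2} = [3 (n+1) a_{n+1} + 4 a_n] / ((n+1)(n+2)).

Check with a_0 = -1, a_1 = 1 (apply the recurrence for n = 0, 1, 2, 3): a_0 = -1, a_1 = 1, a_2 = -1/2, a_3 = 1/6, a_4 = -1/24, a_5 = 1/120.

a_(n+2) = [3 (n+1) a_(n+1) + 4 a_n] / ((n+1)(n+2)); check: a_0 = -1, a_1 = 1, a_2 = -1/2, a_3 = 1/6, a_4 = -1/24, a_5 = 1/120


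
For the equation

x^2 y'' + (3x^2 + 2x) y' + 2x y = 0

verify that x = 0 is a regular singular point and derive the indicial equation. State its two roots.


Divide by x^2 to reach normal form y'' + P_1(x) y' + P_2(x) y = 0 with P_1(x) = 3 + 2/x and P_2(x) = 2/x.
x = 0 is a singular point because the y'-coefficient 3 + 2/x has a pole at x = 0 and the y-coefficient 2/x has a pole at x = 0.
It is a regular singular point because x P_1(x) = p(x) = 3x + 2 and x^2 P_2(x) = q(x) = 2x are polynomials, hence analytic at x = 0.
p(0) = 2,  q(0) = 0.
Indicial equation: r(r-1) + p(0) r + q(0) = 0, i.e. r^2 + (p(0) - 1) r + q(0) = 0, i.e. r^2 + 1 r = 0.
Discriminant: (1)^2 - 4(0) = 1, so r = (-1 ± 1)/2.
Solving: r_1 = 0, r_2 = -1.

indicial: r^2 + 1 r = 0; roots r_1 = 0, r_2 = -1


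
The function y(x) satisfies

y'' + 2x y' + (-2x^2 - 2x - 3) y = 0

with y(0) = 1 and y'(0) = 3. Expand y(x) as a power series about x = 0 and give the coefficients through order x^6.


Ansatz: y(x) = sum_{n>=0} a_n x^n, so y'(x) = sum_{n>=1} n a_n x^(n-1) and y''(x) = sum_{n>=2} n(n-1) a_n x^(n-2).
Substitute into P(x) y'' + Q(x) y' + R(x) y = 0 with P(x) = 1, Q(x) = 2x, R(x) = -2x^2 - 2x - 3, and match powers of x.
Initial conditions: a_0 = 1, a_1 = 3.
Setting the coefficient of each power of x to zero and solving order by order (substituting the coefficients already found):
  x^0: 2 a_2 - 3 a_0 = 0  ->  2 a_2 = 3 a_0 = 3  ->  a_2 = 3/2
  x^1: 6 a_3 - a_1 - 2 a_0 = 0  ->  6 a_3 = a_1 + 2 a_0 = 5  ->  a_3 = 5/6
  x^2: 12 a_4 + a_2 - 2 a_1 - 2 a_0 = 0  ->  12 a_4 = -a_2 + 2 a_1 + 2 a_0 = 13/2  ->  a_4 = 13/24
  x^3: 20 a_5 + 3 a_3 - 2 a_2 - 2 a_1 = 0  ->  20 a_5 = -3 a_3 + 2 a_2 + 2 a_1 = 13/2  ->  a_5 = 13/40
  x^4: 30 a_6 + 5 a_4 - 2 a_3 - 2 a_2 = 0  ->  30 a_6 = -5 a_4 + 2 a_3 + 2 a_2 = 47/24  ->  a_6 = 47/720
Truncated series: y(x) = 1 + 3 x + (3/2) x^2 + (5/6) x^3 + (13/24) x^4 + (13/40) x^5 + (47/720) x^6 + O(x^7).

a_0 = 1; a_1 = 3; a_2 = 3/2; a_3 = 5/6; a_4 = 13/24; a_5 = 13/40; a_6 = 47/720


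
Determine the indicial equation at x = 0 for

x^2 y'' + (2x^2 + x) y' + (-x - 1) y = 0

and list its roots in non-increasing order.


Divide by x^2 to reach normal form y'' + P_1(x) y' + P_2(x) y = 0 with P_1(x) = 2 + 1/x and P_2(x) = -1/x - 1/x^2.
x = 0 is a singular point because the y'-coefficient 2 + 1/x has a pole at x = 0 and the y-coefficient -1/x - 1/x^2 has a pole at x = 0.
It is a regular singular point because x P_1(x) = p(x) = 2x + 1 and x^2 P_2(x) = q(x) = -x - 1 are polynomials, hence analytic at x = 0.
p(0) = 1,  q(0) = -1.
Indicial equation: r(r-1) + p(0) r + q(0) = 0, i.e. r^2 + (p(0) - 1) r + q(0) = 0, i.e. r^2 - 1 = 0.
Discriminant: (0)^2 - 4(-1) = 4, so r = (0 ± 2)/2.
Solving: r_1 = 1, r_2 = -1.

indicial: r^2 - 1 = 0; roots r_1 = 1, r_2 = -1


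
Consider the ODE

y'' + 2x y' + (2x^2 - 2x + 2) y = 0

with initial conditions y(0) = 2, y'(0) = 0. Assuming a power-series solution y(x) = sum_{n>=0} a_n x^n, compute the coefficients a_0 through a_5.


Ansatz: y(x) = sum_{n>=0} a_n x^n, so y'(x) = sum_{n>=1} n a_n x^(n-1) and y''(x) = sum_{n>=2} n(n-1) a_n x^(n-2).
Substitute into P(x) y'' + Q(x) y' + R(x) y = 0 with P(x) = 1, Q(x) = 2x, R(x) = 2x^2 - 2x + 2, and match powers of x.
Initial conditions: a_0 = 2, a_1 = 0.
Setting the coefficient of each power of x to zero and solving order by order (substituting the coefficients already found):
  x^0: 2 a_2 + 2 a_0 = 0  ->  2 a_2 = -2 a_0 = -4  ->  a_2 = -2
  x^1: 6 a_3 + 4 a_1 - 2 a_0 = 0  ->  6 a_3 = -4 a_1 + 2 a_0 = 4  ->  a_3 = 2/3
  x^2: 12 a_4 + 6 a_2 - 2 a_1 + 2 a_0 = 0  ->  12 a_4 = -6 a_2 + 2 a_1 - 2 a_0 = 8  ->  a_4 = 2/3
  x^3: 20 a_5 + 8 a_3 - 2 a_2 + 2 a_1 = 0  ->  20 a_5 = -8 a_3 + 2 a_2 - 2 a_1 = -28/3  ->  a_5 = -7/15
Truncated series: y(x) = 2 - 2 x^2 + (2/3) x^3 + (2/3) x^4 - (7/15) x^5 + O(x^6).

a_0 = 2; a_1 = 0; a_2 = -2; a_3 = 2/3; a_4 = 2/3; a_5 = -7/15


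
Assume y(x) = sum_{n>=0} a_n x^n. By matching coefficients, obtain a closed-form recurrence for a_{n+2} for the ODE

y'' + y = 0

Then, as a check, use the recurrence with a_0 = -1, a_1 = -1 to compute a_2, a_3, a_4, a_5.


Substitute y = sum_n a_n x^n into y'' + (const) y = 0.
y''(x) = sum_{n>=0} (n+2)(n+1) a_{n+2} x^n.
The ODE becomes sum_n [(n+2)(n+1) a_{n+2} + 1 a_n] x^n = 0.
Setting each coefficient to zero gives the recurrence:
  (n+2)(n+1) a_{n+2} + 1 a_n = 0,
  a_{n+2} = -1 / ((n+1)(n+2)) a_n.

Check with a_0 = -1, a_1 = -1 (apply the recurrence for n = 0, 1, 2, 3): a_0 = -1, a_1 = -1, a_2 = 1/2, a_3 = 1/6, a_4 = -1/24, a_5 = -1/120.

a_{n+2} = -1/((n+1)(n+2)) * a_n; check: a_0 = -1, a_1 = -1, a_2 = 1/2, a_3 = 1/6, a_4 = -1/24, a_5 = -1/120


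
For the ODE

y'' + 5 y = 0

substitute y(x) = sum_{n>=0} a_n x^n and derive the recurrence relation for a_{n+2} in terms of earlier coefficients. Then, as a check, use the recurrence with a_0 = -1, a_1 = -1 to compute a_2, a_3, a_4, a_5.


Substitute y = sum_n a_n x^n into y'' + (const) y = 0.
y''(x) = sum_{n>=0} (n+2)(n+1) a_{n+2} x^n.
The ODE becomes sum_n [(n+2)(n+1) a_{n+2} + 5 a_n] x^n = 0.
Setting each coefficient to zero gives the recurrence:
  (n+2)(n+1) a_{n+2} + 5 a_n = 0,
  a_{n+2} = -5 / ((n+1)(n+2)) a_n.

Check with a_0 = -1, a_1 = -1 (apply the recurrence for n = 0, 1, 2, 3): a_0 = -1, a_1 = -1, a_2 = 5/2, a_3 = 5/6, a_4 = -25/24, a_5 = -5/24.

a_{n+2} = -5/((n+1)(n+2)) * a_n; check: a_0 = -1, a_1 = -1, a_2 = 5/2, a_3 = 5/6, a_4 = -25/24, a_5 = -5/24


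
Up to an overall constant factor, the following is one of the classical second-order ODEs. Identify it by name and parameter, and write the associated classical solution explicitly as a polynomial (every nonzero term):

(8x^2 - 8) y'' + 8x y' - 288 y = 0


All three coefficients share the factor -8; dividing through by -8 gives  (1 - x^2) y'' - x y' + 36 y = 0.
This matches the Chebyshev equation (1 - x^2) y'' - x y' + n^2 y = 0 (note the -x y' term, not -2x y') with n^2 = 36, so n = 6; the polynomial solution is T_6(x).
With y = sum_k a_k x^k, matching x^k gives (k+2)(k+1) a_{k+2} = (k^2 - n^2) a_k = (k - 6)(k + 6) a_k. The right side vanishes at k = 6, so the series with the parity of 6 terminates at degree 6.
Standard normalization: leading coefficient of T_n is 2^(n-1), so a_6 = 2^5 = 32. Work downward with a_k = (k+1)(k+2) a_{k+2} / ((k - 6)(k + 6)):
  a_4 = (5)(6)(32) / ((4 - 6)(4 + 6)) = 960/(-20) = -48
  a_2 = (3)(4)(-48) / ((2 - 6)(2 + 6)) = -576/(-32) = 18
  a_0 = (1)(2)(18) / ((0 - 6)(0 + 6)) = 36/(-36) = -1
Hence T_6(x) = 32 x^6 - 48 x^4 + 18 x^2 - 1.

T_6(x); series = 32 x^6 - 48 x^4 + 18 x^2 - 1


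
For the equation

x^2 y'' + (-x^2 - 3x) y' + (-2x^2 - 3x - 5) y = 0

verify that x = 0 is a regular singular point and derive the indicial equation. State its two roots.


Divide by x^2 to reach normal form y'' + P_1(x) y' + P_2(x) y = 0 with P_1(x) = -1 - 3/x and P_2(x) = -2 - 3/x - 5/x^2.
x = 0 is a singular point because the y'-coefficient -1 - 3/x has a pole at x = 0 and the y-coefficient -2 - 3/x - 5/x^2 has a pole at x = 0.
It is a regular singular point because x P_1(x) = p(x) = -x - 3 and x^2 P_2(x) = q(x) = -2x^2 - 3x - 5 are polynomials, hence analytic at x = 0.
p(0) = -3,  q(0) = -5.
Indicial equation: r(r-1) + p(0) r + q(0) = 0, i.e. r^2 + (p(0) - 1) r + q(0) = 0, i.e. r^2 - 4 r - 5 = 0.
Discriminant: (-4)^2 - 4(-5) = 36, so r = (4 ± 6)/2.
Solving: r_1 = 5, r_2 = -1.

indicial: r^2 - 4 r - 5 = 0; roots r_1 = 5, r_2 = -1


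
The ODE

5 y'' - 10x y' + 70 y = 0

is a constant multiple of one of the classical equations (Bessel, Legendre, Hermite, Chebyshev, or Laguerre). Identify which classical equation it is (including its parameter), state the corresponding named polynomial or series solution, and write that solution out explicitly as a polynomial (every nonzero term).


All three coefficients share the factor 5; dividing through by 5 gives  y'' - 2x y' + 14 y = 0.
This matches the Hermite equation y'' - 2x y' + 2n y = 0 with 2n = 14, so n = 7; the polynomial solution is H_7(x).
With y = sum_k a_k x^k, matching x^k gives (k+2)(k+1) a_{k+2} = 2(k - n) a_k = 2(k - 7) a_k. The right side vanishes at k = 7, so the series with the parity of 7 terminates at degree 7.
Standard normalization: leading coefficient of H_n is 2^n, so a_7 = 2^7 = 128. Work downward with a_k = (k+1)(k+2) a_{k+2} / (2(k - n)):
  a_5 = (6)(7)(128) / (2(5 - 7)) = 5376/(-4) = -1344
  a_3 = (4)(5)(-1344) / (2(3 - 7)) = -26880/(-8) = 3360
  a_1 = (2)(3)(3360) / (2(1 - 7)) = 20160/(-12) = -1680
Hence H_7(x) = 128 x^7 - 1344 x^5 + 3360 x^3 - 1680 x.

H_7(x); series = 128 x^7 - 1344 x^5 + 3360 x^3 - 1680 x


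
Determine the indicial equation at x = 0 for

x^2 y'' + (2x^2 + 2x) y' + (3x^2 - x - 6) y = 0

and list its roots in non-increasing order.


Divide by x^2 to reach normal form y'' + P_1(x) y' + P_2(x) y = 0 with P_1(x) = 2 + 2/x and P_2(x) = 3 - 1/x - 6/x^2.
x = 0 is a singular point because the y'-coefficient 2 + 2/x has a pole at x = 0 and the y-coefficient 3 - 1/x - 6/x^2 has a pole at x = 0.
It is a regular singular point because x P_1(x) = p(x) = 2x + 2 and x^2 P_2(x) = q(x) = 3x^2 - x - 6 are polynomials, hence analytic at x = 0.
p(0) = 2,  q(0) = -6.
Indicial equation: r(r-1) + p(0) r + q(0) = 0, i.e. r^2 + (p(0) - 1) r + q(0) = 0, i.e. r^2 + 1 r - 6 = 0.
Discriminant: (1)^2 - 4(-6) = 25, so r = (-1 ± 5)/2.
Solving: r_1 = 2, r_2 = -3.

indicial: r^2 + 1 r - 6 = 0; roots r_1 = 2, r_2 = -3


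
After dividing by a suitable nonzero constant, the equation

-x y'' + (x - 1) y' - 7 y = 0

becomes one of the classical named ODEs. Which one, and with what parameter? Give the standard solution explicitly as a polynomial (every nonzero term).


All three coefficients share the factor -1; dividing through by -1 gives  x y'' + (1 - x) y' + 7 y = 0.
This matches the Laguerre equation x y'' + (1 - x) y' + n y = 0 with n = 7; the polynomial solution is L_7(x).
With y = sum_k a_k x^k, matching x^k gives (k+1)k a_{k+1} + (k+1) a_{k+1} - k a_k + n a_k = 0, i.e. (k+1)^2 a_{k+1} = (k - n) a_k = (k - 7) a_k. The right side vanishes at k = 7, so the series terminates at degree 7.
Standard normalization L_n(0) = 1 gives a_0 = 1. Work upward with a_{k+1} = (k - 7) a_k / (k+1)^2:
  a_1 = (0 - 7)(1) / 1^2 = -7/1 = -7
  a_2 = (1 - 7)(-7) / 2^2 = 42/4 = 21/2
  a_3 = (2 - 7)(21/2) / 3^2 = (-105/2)/9 = -35/6
  a_4 = (3 - 7)(-35/6) / 4^2 = (70/3)/16 = 35/24
  a_5 = (4 - 7)(35/24) / 5^2 = (-35/8)/25 = -7/40
  a_6 = (5 - 7)(-7/40) / 6^2 = (7/20)/36 = 7/720
  a_7 = (6 - 7)(7/720) / 7^2 = (-7/720)/49 = -1/5040
Hence L_7(x) = -x^7/5040 + 7 x^6/720 - 7 x^5/40 + 35 x^4/24 - 35 x^3/6 + 21 x^2/2 - 7 x + 1.

L_7(x); series = -x^7/5040 + 7 x^6/720 - 7 x^5/40 + 35 x^4/24 - 35 x^3/6 + 21 x^2/2 - 7 x + 1


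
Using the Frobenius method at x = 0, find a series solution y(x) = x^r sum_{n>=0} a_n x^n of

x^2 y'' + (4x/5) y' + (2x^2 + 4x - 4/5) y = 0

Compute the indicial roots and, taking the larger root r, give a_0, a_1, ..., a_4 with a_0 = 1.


Write in Frobenius form y'' + (p(x)/x) y' + (q(x)/x^2) y = 0:
  p(x) = 4/5,  q(x) = 2x^2 + 4x - 4/5.
Indicial equation: r(r-1) + (4/5) r + (-4/5) = 0 -> roots r_1 = 1, r_2 = -4/5.
Take r = r_1 = 1. Let y(x) = x^r sum_{n>=0} a_n x^n with a_0 = 1.
Substitute y = x^r sum a_n x^n and match x^{r+n}. The recurrence is
  D(n) a_n + 4 a_{n-1} + 2 a_{n-2} = 0,  where D(n) = (r+n)(r+n-1) + (4/5)(r+n) + (-4/5).
  a_n = [-4 a_{n-1} - 2 a_{n-2}] / D(n).
Since the indicial polynomial factors as (r - r_1)(r - r_2), D(n) = (r_1 + n - r_1)(r_1 + n - r_2) = n(n + 9/5).
Evaluating step by step (a_0 = 1):
  n = 1: D(1) = 1(1 + 9/5) = 14/5; numerator = -4(1) = -4; a_1 = (-4)/(14/5) = -10/7
  n = 2: D(2) = 2(2 + 9/5) = 38/5; numerator = -4(-10/7) - 2(1) = 26/7; a_2 = (26/7)/(38/5) = 65/133
  n = 3: D(3) = 3(3 + 9/5) = 72/5; numerator = -4(65/133) - 2(-10/7) = 120/133; a_3 = (120/133)/(72/5) = 25/399
  n = 4: D(4) = 4(4 + 9/5) = 116/5; numerator = -4(25/399) - 2(65/133) = -70/57; a_4 = (-70/57)/(116/5) = -175/3306

r = 1; a_0 = 1; a_1 = -10/7; a_2 = 65/133; a_3 = 25/399; a_4 = -175/3306


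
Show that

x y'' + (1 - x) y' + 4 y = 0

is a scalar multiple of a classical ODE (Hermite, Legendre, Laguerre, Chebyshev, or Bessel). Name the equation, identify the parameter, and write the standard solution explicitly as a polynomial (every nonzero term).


The equation is already in a standard form:  x y'' + (1 - x) y' + 4 y = 0.
This matches the Laguerre equation x y'' + (1 - x) y' + n y = 0 with n = 4; the polynomial solution is L_4(x).
With y = sum_k a_k x^k, matching x^k gives (k+1)k a_{k+1} + (k+1) a_{k+1} - k a_k + n a_k = 0, i.e. (k+1)^2 a_{k+1} = (k - n) a_k = (k - 4) a_k. The right side vanishes at k = 4, so the series terminates at degree 4.
Standard normalization L_n(0) = 1 gives a_0 = 1. Work upward with a_{k+1} = (k - 4) a_k / (k+1)^2:
  a_1 = (0 - 4)(1) / 1^2 = -4/1 = -4
  a_2 = (1 - 4)(-4) / 2^2 = 12/4 = 3
  a_3 = (2 - 4)(3) / 3^2 = -6/9 = -2/3
  a_4 = (3 - 4)(-2/3) / 4^2 = (2/3)/16 = 1/24
Hence L_4(x) = x^4/24 - 2 x^3/3 + 3 x^2 - 4 x + 1.

L_4(x); series = x^4/24 - 2 x^3/3 + 3 x^2 - 4 x + 1


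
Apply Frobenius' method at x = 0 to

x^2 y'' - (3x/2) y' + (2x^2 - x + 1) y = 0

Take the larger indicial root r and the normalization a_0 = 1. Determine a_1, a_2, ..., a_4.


Write in Frobenius form y'' + (p(x)/x) y' + (q(x)/x^2) y = 0:
  p(x) = -3/2,  q(x) = 2x^2 - x + 1.
Indicial equation: r(r-1) + (-3/2) r + (1) = 0 -> roots r_1 = 2, r_2 = 1/2.
Take r = r_1 = 2. Let y(x) = x^r sum_{n>=0} a_n x^n with a_0 = 1.
Substitute y = x^r sum a_n x^n and match x^{r+n}. The recurrence is
  D(n) a_n - 1 a_{n-1} + 2 a_{n-2} = 0,  where D(n) = (r+n)(r+n-1) + (-3/2)(r+n) + (1).
  a_n = [1 a_{n-1} - 2 a_{n-2}] / D(n).
Since the indicial polynomial factors as (r - r_1)(r - r_2), D(n) = (r_1 + n - r_1)(r_1 + n - r_2) = n(n + 3/2).
Evaluating step by step (a_0 = 1):
  n = 1: D(1) = 1(1 + 3/2) = 5/2; numerator = 1(1) = 1; a_1 = (1)/(5/2) = 2/5
  n = 2: D(2) = 2(2 + 3/2) = 7; numerator = 1(2/5) - 2(1) = -8/5; a_2 = (-8/5)/(7) = -8/35
  n = 3: D(3) = 3(3 + 3/2) = 27/2; numerator = 1(-8/35) - 2(2/5) = -36/35; a_3 = (-36/35)/(27/2) = -8/105
  n = 4: D(4) = 4(4 + 3/2) = 22; numerator = 1(-8/105) - 2(-8/35) = 8/21; a_4 = (8/21)/(22) = 4/231

r = 2; a_0 = 1; a_1 = 2/5; a_2 = -8/35; a_3 = -8/105; a_4 = 4/231


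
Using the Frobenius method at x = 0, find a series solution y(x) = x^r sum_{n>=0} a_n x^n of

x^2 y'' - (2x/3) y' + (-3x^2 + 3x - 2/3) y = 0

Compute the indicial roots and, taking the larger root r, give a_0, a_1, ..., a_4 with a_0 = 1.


Write in Frobenius form y'' + (p(x)/x) y' + (q(x)/x^2) y = 0:
  p(x) = -2/3,  q(x) = -3x^2 + 3x - 2/3.
Indicial equation: r(r-1) + (-2/3) r + (-2/3) = 0 -> roots r_1 = 2, r_2 = -1/3.
Take r = r_1 = 2. Let y(x) = x^r sum_{n>=0} a_n x^n with a_0 = 1.
Substitute y = x^r sum a_n x^n and match x^{r+n}. The recurrence is
  D(n) a_n + 3 a_{n-1} - 3 a_{n-2} = 0,  where D(n) = (r+n)(r+n-1) + (-2/3)(r+n) + (-2/3).
  a_n = [-3 a_{n-1} + 3 a_{n-2}] / D(n).
Since the indicial polynomial factors as (r - r_1)(r - r_2), D(n) = (r_1 + n - r_1)(r_1 + n - r_2) = n(n + 7/3).
Evaluating step by step (a_0 = 1):
  n = 1: D(1) = 1(1 + 7/3) = 10/3; numerator = -3(1) = -3; a_1 = (-3)/(10/3) = -9/10
  n = 2: D(2) = 2(2 + 7/3) = 26/3; numerator = -3(-9/10) + 3(1) = 57/10; a_2 = (57/10)/(26/3) = 171/260
  n = 3: D(3) = 3(3 + 7/3) = 16; numerator = -3(171/260) + 3(-9/10) = -243/52; a_3 = (-243/52)/(16) = -243/832
  n = 4: D(4) = 4(4 + 7/3) = 76/3; numerator = -3(-243/832) + 3(171/260) = 11853/4160; a_4 = (11853/4160)/(76/3) = 35559/316160

r = 2; a_0 = 1; a_1 = -9/10; a_2 = 171/260; a_3 = -243/832; a_4 = 35559/316160


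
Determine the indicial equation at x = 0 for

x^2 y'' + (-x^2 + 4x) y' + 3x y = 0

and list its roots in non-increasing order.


Divide by x^2 to reach normal form y'' + P_1(x) y' + P_2(x) y = 0 with P_1(x) = -1 + 4/x and P_2(x) = 3/x.
x = 0 is a singular point because the y'-coefficient -1 + 4/x has a pole at x = 0 and the y-coefficient 3/x has a pole at x = 0.
It is a regular singular point because x P_1(x) = p(x) = 4 - x and x^2 P_2(x) = q(x) = 3x are polynomials, hence analytic at x = 0.
p(0) = 4,  q(0) = 0.
Indicial equation: r(r-1) + p(0) r + q(0) = 0, i.e. r^2 + (p(0) - 1) r + q(0) = 0, i.e. r^2 + 3 r = 0.
Discriminant: (3)^2 - 4(0) = 9, so r = (-3 ± 3)/2.
Solving: r_1 = 0, r_2 = -3.

indicial: r^2 + 3 r = 0; roots r_1 = 0, r_2 = -3


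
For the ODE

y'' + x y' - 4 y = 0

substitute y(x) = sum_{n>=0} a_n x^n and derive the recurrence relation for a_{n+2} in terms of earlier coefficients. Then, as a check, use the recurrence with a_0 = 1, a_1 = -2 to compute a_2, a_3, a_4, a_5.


Substitute y = sum_n a_n x^n.
y''(x) has coefficient (n+2)(n+1) a_{n+2} at x^n;
x y'(x) has coefficient n a_n at x^n (shift);
-4 y(x) has coefficient -4 a_n at x^n.
Matching x^n: (n+2)(n+1) a_{n+2} + (n - 4) a_n = 0.
Thus a_{n+2} = (-n + 4) / ((n+1)(n+2)) * a_n.

Check with a_0 = 1, a_1 = -2 (apply the recurrence for n = 0, 1, 2, 3): a_0 = 1, a_1 = -2, a_2 = 2, a_3 = -1, a_4 = 1/3, a_5 = -1/20.

a_(n+2) = (-n + 4) / ((n+1)(n+2)) * a_n; check: a_0 = 1, a_1 = -2, a_2 = 2, a_3 = -1, a_4 = 1/3, a_5 = -1/20


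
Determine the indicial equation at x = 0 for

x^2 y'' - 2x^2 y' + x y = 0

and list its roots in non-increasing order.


Divide by x^2 to reach normal form y'' + P_1(x) y' + P_2(x) y = 0 with P_1(x) = -2 and P_2(x) = 1/x.
x = 0 is a singular point because the y-coefficient 1/x has a pole at x = 0.
It is a regular singular point because x P_1(x) = p(x) = -2x and x^2 P_2(x) = q(x) = x are polynomials, hence analytic at x = 0.
p(0) = 0,  q(0) = 0.
Indicial equation: r(r-1) + p(0) r + q(0) = 0, i.e. r^2 + (p(0) - 1) r + q(0) = 0, i.e. r^2 - 1 r = 0.
Discriminant: (-1)^2 - 4(0) = 1, so r = (1 ± 1)/2.
Solving: r_1 = 1, r_2 = 0.

indicial: r^2 - 1 r = 0; roots r_1 = 1, r_2 = 0


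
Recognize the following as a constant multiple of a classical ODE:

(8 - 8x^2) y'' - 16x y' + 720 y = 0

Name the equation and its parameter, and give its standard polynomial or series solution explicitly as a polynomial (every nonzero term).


All three coefficients share the factor 8; dividing through by 8 gives  (1 - x^2) y'' - 2x y' + 90 y = 0.
This matches the Legendre equation (1 - x^2) y'' - 2x y' + n(n+1) y = 0 (note the -2x y' term) with n(n+1) = 90, so n = 9; the polynomial solution is P_9(x).
With y = sum_k a_k x^k, matching x^k gives (k+2)(k+1) a_{k+2} = [k(k+1) - n(n+1)] a_k = (k - 9)(k + 10) a_k. The right side vanishes at k = 9, so the series with the parity of 9 terminates at degree 9.
Standard normalization (P_n(1) = 1): leading coefficient (2n)!/(2^n (n!)^2) = 6402373705728000/(512*131681894400) = 12155/128, so a_9 = 12155/128. Work downward with a_k = (k+1)(k+2) a_{k+2} / ((k - 9)(k + 10)):
  a_7 = (8)(9)(12155/128) / ((7 - 9)(7 + 10)) = (109395/16)/(-34) = -6435/32
  a_5 = (6)(7)(-6435/32) / ((5 - 9)(5 + 10)) = (-135135/16)/(-60) = 9009/64
  a_3 = (4)(5)(9009/64) / ((3 - 9)(3 + 10)) = (45045/16)/(-78) = -1155/32
  a_1 = (2)(3)(-1155/32) / ((1 - 9)(1 + 10)) = (-3465/16)/(-88) = 315/128
Hence P_9(x) = 12155 x^9/128 - 6435 x^7/32 + 9009 x^5/64 - 1155 x^3/32 + 315 x/128.

P_9(x); series = 12155 x^9/128 - 6435 x^7/32 + 9009 x^5/64 - 1155 x^3/32 + 315 x/128


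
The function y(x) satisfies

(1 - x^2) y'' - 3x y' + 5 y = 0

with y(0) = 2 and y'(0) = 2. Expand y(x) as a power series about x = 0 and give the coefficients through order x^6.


Ansatz: y(x) = sum_{n>=0} a_n x^n, so y'(x) = sum_{n>=1} n a_n x^(n-1) and y''(x) = sum_{n>=2} n(n-1) a_n x^(n-2).
Substitute into P(x) y'' + Q(x) y' + R(x) y = 0 with P(x) = 1 - x^2, Q(x) = -3x, R(x) = 5, and match powers of x.
Initial conditions: a_0 = 2, a_1 = 2.
Setting the coefficient of each power of x to zero and solving order by order (substituting the coefficients already found):
  x^0: 2 a_2 + 5 a_0 = 0  ->  2 a_2 = -5 a_0 = -10  ->  a_2 = -5
  x^1: 6 a_3 + 2 a_1 = 0  ->  6 a_3 = -2 a_1 = -4  ->  a_3 = -2/3
  x^2: 12 a_4 - 3 a_2 = 0  ->  12 a_4 = 3 a_2 = -15  ->  a_4 = -5/4
  x^3: 20 a_5 - 10 a_3 = 0  ->  20 a_5 = 10 a_3 = -20/3  ->  a_5 = -1/3
  x^4: 30 a_6 - 19 a_4 = 0  ->  30 a_6 = 19 a_4 = -95/4  ->  a_6 = -19/24
Truncated series: y(x) = 2 + 2 x - 5 x^2 - (2/3) x^3 - (5/4) x^4 - (1/3) x^5 - (19/24) x^6 + O(x^7).

a_0 = 2; a_1 = 2; a_2 = -5; a_3 = -2/3; a_4 = -5/4; a_5 = -1/3; a_6 = -19/24


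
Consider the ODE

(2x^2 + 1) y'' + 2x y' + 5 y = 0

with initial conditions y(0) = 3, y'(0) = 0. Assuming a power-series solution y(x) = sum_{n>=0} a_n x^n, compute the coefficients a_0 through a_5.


Ansatz: y(x) = sum_{n>=0} a_n x^n, so y'(x) = sum_{n>=1} n a_n x^(n-1) and y''(x) = sum_{n>=2} n(n-1) a_n x^(n-2).
Substitute into P(x) y'' + Q(x) y' + R(x) y = 0 with P(x) = 2x^2 + 1, Q(x) = 2x, R(x) = 5, and match powers of x.
Initial conditions: a_0 = 3, a_1 = 0.
Setting the coefficient of each power of x to zero and solving order by order (substituting the coefficients already found):
  x^0: 2 a_2 + 5 a_0 = 0  ->  2 a_2 = -5 a_0 = -15  ->  a_2 = -15/2
  x^1: 6 a_3 + 7 a_1 = 0  ->  6 a_3 = -7 a_1 = 0  ->  a_3 = 0
  x^2: 12 a_4 + 13 a_2 = 0  ->  12 a_4 = -13 a_2 = 195/2  ->  a_4 = 65/8
  x^3: 20 a_5 + 23 a_3 = 0  ->  20 a_5 = -23 a_3 = 0  ->  a_5 = 0
Truncated series: y(x) = 3 - (15/2) x^2 + (65/8) x^4 + O(x^6).

a_0 = 3; a_1 = 0; a_2 = -15/2; a_3 = 0; a_4 = 65/8; a_5 = 0


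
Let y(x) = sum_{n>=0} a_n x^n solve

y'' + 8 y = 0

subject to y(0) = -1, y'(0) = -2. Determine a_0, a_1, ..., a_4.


Ansatz: y(x) = sum_{n>=0} a_n x^n, so y'(x) = sum_{n>=1} n a_n x^(n-1) and y''(x) = sum_{n>=2} n(n-1) a_n x^(n-2).
Substitute into P(x) y'' + Q(x) y' + R(x) y = 0 with P(x) = 1, Q(x) = 0, R(x) = 8, and match powers of x.
Initial conditions: a_0 = -1, a_1 = -2.
Setting the coefficient of each power of x to zero and solving order by order (substituting the coefficients already found):
  x^0: 2 a_2 + 8 a_0 = 0  ->  2 a_2 = -8 a_0 = 8  ->  a_2 = 4
  x^1: 6 a_3 + 8 a_1 = 0  ->  6 a_3 = -8 a_1 = 16  ->  a_3 = 8/3
  x^2: 12 a_4 + 8 a_2 = 0  ->  12 a_4 = -8 a_2 = -32  ->  a_4 = -8/3
Truncated series: y(x) = -1 - 2 x + 4 x^2 + (8/3) x^3 - (8/3) x^4 + O(x^5).

a_0 = -1; a_1 = -2; a_2 = 4; a_3 = 8/3; a_4 = -8/3


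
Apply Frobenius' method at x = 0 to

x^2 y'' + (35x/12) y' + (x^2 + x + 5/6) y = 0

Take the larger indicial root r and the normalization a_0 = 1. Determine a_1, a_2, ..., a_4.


Write in Frobenius form y'' + (p(x)/x) y' + (q(x)/x^2) y = 0:
  p(x) = 35/12,  q(x) = x^2 + x + 5/6.
Indicial equation: r(r-1) + (35/12) r + (5/6) = 0 -> roots r_1 = -2/3, r_2 = -5/4.
Take r = r_1 = -2/3. Let y(x) = x^r sum_{n>=0} a_n x^n with a_0 = 1.
Substitute y = x^r sum a_n x^n and match x^{r+n}. The recurrence is
  D(n) a_n + 1 a_{n-1} + 1 a_{n-2} = 0,  where D(n) = (r+n)(r+n-1) + (35/12)(r+n) + (5/6).
  a_n = [-1 a_{n-1} - 1 a_{n-2}] / D(n).
Since the indicial polynomial factors as (r - r_1)(r - r_2), D(n) = (r_1 + n - r_1)(r_1 + n - r_2) = n(n + 7/12).
Evaluating step by step (a_0 = 1):
  n = 1: D(1) = 1(1 + 7/12) = 19/12; numerator = -1(1) = -1; a_1 = (-1)/(19/12) = -12/19
  n = 2: D(2) = 2(2 + 7/12) = 31/6; numerator = -1(-12/19) - 1(1) = -7/19; a_2 = (-7/19)/(31/6) = -42/589
  n = 3: D(3) = 3(3 + 7/12) = 43/4; numerator = -1(-42/589) - 1(-12/19) = 414/589; a_3 = (414/589)/(43/4) = 1656/25327
  n = 4: D(4) = 4(4 + 7/12) = 55/3; numerator = -1(1656/25327) - 1(-42/589) = 150/25327; a_4 = (150/25327)/(55/3) = 90/278597

r = -2/3; a_0 = 1; a_1 = -12/19; a_2 = -42/589; a_3 = 1656/25327; a_4 = 90/278597


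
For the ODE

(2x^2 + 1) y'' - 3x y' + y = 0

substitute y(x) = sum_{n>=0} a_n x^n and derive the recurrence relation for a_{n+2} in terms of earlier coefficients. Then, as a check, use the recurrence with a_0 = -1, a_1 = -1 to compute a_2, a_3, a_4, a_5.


Substitute y = sum_n a_n x^n.
(1 + 2 x^2) y'' contributes (n+2)(n+1) a_{n+2} + 2 n(n-1) a_n at x^n.
-3 x y'(x) contributes -3 n a_n at x^n.
y(x) contributes 1 a_n at x^n.
Matching x^n: (n+2)(n+1) a_{n+2} + (2 n(n-1) - 3 n + 1) a_n = 0.
Thus a_{n+2} = (-2 n(n-1) + 3 n - 1) / ((n+1)(n+2)) * a_n.

Check with a_0 = -1, a_1 = -1 (apply the recurrence for n = 0, 1, 2, 3): a_0 = -1, a_1 = -1, a_2 = 1/2, a_3 = -1/3, a_4 = 1/24, a_5 = 1/15.

a_(n+2) = (-2 n(n-1) + 3 n - 1) / ((n+1)(n+2)) * a_n; check: a_0 = -1, a_1 = -1, a_2 = 1/2, a_3 = -1/3, a_4 = 1/24, a_5 = 1/15


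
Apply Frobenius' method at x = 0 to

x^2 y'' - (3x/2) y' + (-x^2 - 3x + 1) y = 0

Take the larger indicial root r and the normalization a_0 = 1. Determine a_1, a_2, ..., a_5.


Write in Frobenius form y'' + (p(x)/x) y' + (q(x)/x^2) y = 0:
  p(x) = -3/2,  q(x) = -x^2 - 3x + 1.
Indicial equation: r(r-1) + (-3/2) r + (1) = 0 -> roots r_1 = 2, r_2 = 1/2.
Take r = r_1 = 2. Let y(x) = x^r sum_{n>=0} a_n x^n with a_0 = 1.
Substitute y = x^r sum a_n x^n and match x^{r+n}. The recurrence is
  D(n) a_n - 3 a_{n-1} - 1 a_{n-2} = 0,  where D(n) = (r+n)(r+n-1) + (-3/2)(r+n) + (1).
  a_n = [3 a_{n-1} + 1 a_{n-2}] / D(n).
Since the indicial polynomial factors as (r - r_1)(r - r_2), D(n) = (r_1 + n - r_1)(r_1 + n - r_2) = n(n + 3/2).
Evaluating step by step (a_0 = 1):
  n = 1: D(1) = 1(1 + 3/2) = 5/2; numerator = 3(1) = 3; a_1 = (3)/(5/2) = 6/5
  n = 2: D(2) = 2(2 + 3/2) = 7; numerator = 3(6/5) + 1(1) = 23/5; a_2 = (23/5)/(7) = 23/35
  n = 3: D(3) = 3(3 + 3/2) = 27/2; numerator = 3(23/35) + 1(6/5) = 111/35; a_3 = (111/35)/(27/2) = 74/315
  n = 4: D(4) = 4(4 + 3/2) = 22; numerator = 3(74/315) + 1(23/35) = 143/105; a_4 = (143/105)/(22) = 13/210
  n = 5: D(5) = 5(5 + 3/2) = 65/2; numerator = 3(13/210) + 1(74/315) = 53/126; a_5 = (53/126)/(65/2) = 53/4095

r = 2; a_0 = 1; a_1 = 6/5; a_2 = 23/35; a_3 = 74/315; a_4 = 13/210; a_5 = 53/4095


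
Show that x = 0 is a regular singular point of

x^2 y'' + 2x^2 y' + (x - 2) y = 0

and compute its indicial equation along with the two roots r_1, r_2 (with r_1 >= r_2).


Divide by x^2 to reach normal form y'' + P_1(x) y' + P_2(x) y = 0 with P_1(x) = 2 and P_2(x) = 1/x - 2/x^2.
x = 0 is a singular point because the y-coefficient 1/x - 2/x^2 has a pole at x = 0.
It is a regular singular point because x P_1(x) = p(x) = 2x and x^2 P_2(x) = q(x) = x - 2 are polynomials, hence analytic at x = 0.
p(0) = 0,  q(0) = -2.
Indicial equation: r(r-1) + p(0) r + q(0) = 0, i.e. r^2 + (p(0) - 1) r + q(0) = 0, i.e. r^2 - 1 r - 2 = 0.
Discriminant: (-1)^2 - 4(-2) = 9, so r = (1 ± 3)/2.
Solving: r_1 = 2, r_2 = -1.

indicial: r^2 - 1 r - 2 = 0; roots r_1 = 2, r_2 = -1


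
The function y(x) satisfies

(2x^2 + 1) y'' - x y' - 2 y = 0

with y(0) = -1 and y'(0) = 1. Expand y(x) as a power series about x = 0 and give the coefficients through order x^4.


Ansatz: y(x) = sum_{n>=0} a_n x^n, so y'(x) = sum_{n>=1} n a_n x^(n-1) and y''(x) = sum_{n>=2} n(n-1) a_n x^(n-2).
Substitute into P(x) y'' + Q(x) y' + R(x) y = 0 with P(x) = 2x^2 + 1, Q(x) = -x, R(x) = -2, and match powers of x.
Initial conditions: a_0 = -1, a_1 = 1.
Setting the coefficient of each power of x to zero and solving order by order (substituting the coefficients already found):
  x^0: 2 a_2 - 2 a_0 = 0  ->  2 a_2 = 2 a_0 = -2  ->  a_2 = -1
  x^1: 6 a_3 - 3 a_1 = 0  ->  6 a_3 = 3 a_1 = 3  ->  a_3 = 1/2
  x^2: 12 a_4 = 0  ->  a_4 = 0
Truncated series: y(x) = -1 + x - x^2 + (1/2) x^3 + O(x^5).

a_0 = -1; a_1 = 1; a_2 = -1; a_3 = 1/2; a_4 = 0


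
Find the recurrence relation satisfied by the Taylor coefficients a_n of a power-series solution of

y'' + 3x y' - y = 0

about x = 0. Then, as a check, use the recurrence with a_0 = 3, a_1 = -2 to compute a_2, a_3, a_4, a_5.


Substitute y = sum_n a_n x^n.
y''(x) has coefficient (n+2)(n+1) a_{n+2} at x^n;
3 x y'(x) has coefficient 3 n a_n at x^n (shift);
-y(x) has coefficient -1 a_n at x^n.
Matching x^n: (n+2)(n+1) a_{n+2} + (3n - 1) a_n = 0.
Thus a_{n+2} = (-3n + 1) / ((n+1)(n+2)) * a_n.

Check with a_0 = 3, a_1 = -2 (apply the recurrence for n = 0, 1, 2, 3): a_0 = 3, a_1 = -2, a_2 = 3/2, a_3 = 2/3, a_4 = -5/8, a_5 = -4/15.

a_(n+2) = (-3n + 1) / ((n+1)(n+2)) * a_n; check: a_0 = 3, a_1 = -2, a_2 = 3/2, a_3 = 2/3, a_4 = -5/8, a_5 = -4/15


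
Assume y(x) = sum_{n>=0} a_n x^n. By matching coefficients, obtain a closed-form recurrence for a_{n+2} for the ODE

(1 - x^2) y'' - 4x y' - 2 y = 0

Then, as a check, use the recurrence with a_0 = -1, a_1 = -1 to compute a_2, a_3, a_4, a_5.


Substitute y = sum_n a_n x^n.
(1 - 1 x^2) y'' contributes (n+2)(n+1) a_{n+2} - n(n-1) a_n at x^n.
-4 x y'(x) contributes -4 n a_n at x^n.
-2 y(x) contributes -2 a_n at x^n.
Matching x^n: (n+2)(n+1) a_{n+2} + (-n(n-1) - 4 n - 2) a_n = 0.
Thus a_{n+2} = (n(n-1) + 4 n + 2) / ((n+1)(n+2)) * a_n.

Check with a_0 = -1, a_1 = -1 (apply the recurrence for n = 0, 1, 2, 3): a_0 = -1, a_1 = -1, a_2 = -1, a_3 = -1, a_4 = -1, a_5 = -1.

a_(n+2) = (n(n-1) + 4 n + 2) / ((n+1)(n+2)) * a_n; check: a_0 = -1, a_1 = -1, a_2 = -1, a_3 = -1, a_4 = -1, a_5 = -1


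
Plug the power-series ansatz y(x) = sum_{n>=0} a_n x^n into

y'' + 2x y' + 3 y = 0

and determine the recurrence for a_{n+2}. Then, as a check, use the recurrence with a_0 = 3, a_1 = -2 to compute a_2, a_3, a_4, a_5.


Substitute y = sum_n a_n x^n.
y''(x) has coefficient (n+2)(n+1) a_{n+2} at x^n;
2 x y'(x) has coefficient 2 n a_n at x^n (shift);
3 y(x) has coefficient 3 a_n at x^n.
Matching x^n: (n+2)(n+1) a_{n+2} + (2n + 3) a_n = 0.
Thus a_{n+2} = (-2n - 3) / ((n+1)(n+2)) * a_n.

Check with a_0 = 3, a_1 = -2 (apply the recurrence for n = 0, 1, 2, 3): a_0 = 3, a_1 = -2, a_2 = -9/2, a_3 = 5/3, a_4 = 21/8, a_5 = -3/4.

a_(n+2) = (-2n - 3) / ((n+1)(n+2)) * a_n; check: a_0 = 3, a_1 = -2, a_2 = -9/2, a_3 = 5/3, a_4 = 21/8, a_5 = -3/4


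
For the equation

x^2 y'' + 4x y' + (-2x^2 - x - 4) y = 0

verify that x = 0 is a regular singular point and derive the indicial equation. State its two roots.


Divide by x^2 to reach normal form y'' + P_1(x) y' + P_2(x) y = 0 with P_1(x) = 4/x and P_2(x) = -2 - 1/x - 4/x^2.
x = 0 is a singular point because the y'-coefficient 4/x has a pole at x = 0 and the y-coefficient -2 - 1/x - 4/x^2 has a pole at x = 0.
It is a regular singular point because x P_1(x) = p(x) = 4 and x^2 P_2(x) = q(x) = -2x^2 - x - 4 are polynomials, hence analytic at x = 0.
p(0) = 4,  q(0) = -4.
Indicial equation: r(r-1) + p(0) r + q(0) = 0, i.e. r^2 + (p(0) - 1) r + q(0) = 0, i.e. r^2 + 3 r - 4 = 0.
Discriminant: (3)^2 - 4(-4) = 25, so r = (-3 ± 5)/2.
Solving: r_1 = 1, r_2 = -4.

indicial: r^2 + 3 r - 4 = 0; roots r_1 = 1, r_2 = -4


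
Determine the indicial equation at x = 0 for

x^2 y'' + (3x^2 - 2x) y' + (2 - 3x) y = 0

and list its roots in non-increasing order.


Divide by x^2 to reach normal form y'' + P_1(x) y' + P_2(x) y = 0 with P_1(x) = 3 - 2/x and P_2(x) = -3/x + 2/x^2.
x = 0 is a singular point because the y'-coefficient 3 - 2/x has a pole at x = 0 and the y-coefficient -3/x + 2/x^2 has a pole at x = 0.
It is a regular singular point because x P_1(x) = p(x) = 3x - 2 and x^2 P_2(x) = q(x) = 2 - 3x are polynomials, hence analytic at x = 0.
p(0) = -2,  q(0) = 2.
Indicial equation: r(r-1) + p(0) r + q(0) = 0, i.e. r^2 + (p(0) - 1) r + q(0) = 0, i.e. r^2 - 3 r + 2 = 0.
Discriminant: (-3)^2 - 4(2) = 1, so r = (3 ± 1)/2.
Solving: r_1 = 2, r_2 = 1.

indicial: r^2 - 3 r + 2 = 0; roots r_1 = 2, r_2 = 1


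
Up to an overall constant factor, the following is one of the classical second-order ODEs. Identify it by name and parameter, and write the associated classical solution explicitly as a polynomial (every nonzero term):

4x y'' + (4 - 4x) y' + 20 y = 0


All three coefficients share the factor 4; dividing through by 4 gives  x y'' + (1 - x) y' + 5 y = 0.
This matches the Laguerre equation x y'' + (1 - x) y' + n y = 0 with n = 5; the polynomial solution is L_5(x).
With y = sum_k a_k x^k, matching x^k gives (k+1)k a_{k+1} + (k+1) a_{k+1} - k a_k + n a_k = 0, i.e. (k+1)^2 a_{k+1} = (k - n) a_k = (k - 5) a_k. The right side vanishes at k = 5, so the series terminates at degree 5.
Standard normalization L_n(0) = 1 gives a_0 = 1. Work upward with a_{k+1} = (k - 5) a_k / (k+1)^2:
  a_1 = (0 - 5)(1) / 1^2 = -5/1 = -5
  a_2 = (1 - 5)(-5) / 2^2 = 20/4 = 5
  a_3 = (2 - 5)(5) / 3^2 = -15/9 = -5/3
  a_4 = (3 - 5)(-5/3) / 4^2 = (10/3)/16 = 5/24
  a_5 = (4 - 5)(5/24) / 5^2 = (-5/24)/25 = -1/120
Hence L_5(x) = -x^5/120 + 5 x^4/24 - 5 x^3/3 + 5 x^2 - 5 x + 1.

L_5(x); series = -x^5/120 + 5 x^4/24 - 5 x^3/3 + 5 x^2 - 5 x + 1


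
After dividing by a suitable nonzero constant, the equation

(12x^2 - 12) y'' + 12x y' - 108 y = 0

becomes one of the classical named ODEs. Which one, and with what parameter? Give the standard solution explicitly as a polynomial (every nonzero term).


All three coefficients share the factor -12; dividing through by -12 gives  (1 - x^2) y'' - x y' + 9 y = 0.
This matches the Chebyshev equation (1 - x^2) y'' - x y' + n^2 y = 0 (note the -x y' term, not -2x y') with n^2 = 9, so n = 3; the polynomial solution is T_3(x).
With y = sum_k a_k x^k, matching x^k gives (k+2)(k+1) a_{k+2} = (k^2 - n^2) a_k = (k - 3)(k + 3) a_k. The right side vanishes at k = 3, so the series with the parity of 3 terminates at degree 3.
Standard normalization: leading coefficient of T_n is 2^(n-1), so a_3 = 2^2 = 4. Work downward with a_k = (k+1)(k+2) a_{k+2} / ((k - 3)(k + 3)):
  a_1 = (2)(3)(4) / ((1 - 3)(1 + 3)) = 24/(-8) = -3
Hence T_3(x) = 4 x^3 - 3 x.

T_3(x); series = 4 x^3 - 3 x


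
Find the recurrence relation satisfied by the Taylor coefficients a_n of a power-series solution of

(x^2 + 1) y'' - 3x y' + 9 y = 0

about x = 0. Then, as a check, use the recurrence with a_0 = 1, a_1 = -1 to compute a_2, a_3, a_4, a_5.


Substitute y = sum_n a_n x^n.
(1 + 1 x^2) y'' contributes (n+2)(n+1) a_{n+2} + n(n-1) a_n at x^n.
-3 x y'(x) contributes -3 n a_n at x^n.
9 y(x) contributes 9 a_n at x^n.
Matching x^n: (n+2)(n+1) a_{n+2} + (n(n-1) - 3 n + 9) a_n = 0.
Thus a_{n+2} = (-n(n-1) + 3 n - 9) / ((n+1)(n+2)) * a_n.

Check with a_0 = 1, a_1 = -1 (apply the recurrence for n = 0, 1, 2, 3): a_0 = 1, a_1 = -1, a_2 = -9/2, a_3 = 1, a_4 = 15/8, a_5 = -3/10.

a_(n+2) = (-n(n-1) + 3 n - 9) / ((n+1)(n+2)) * a_n; check: a_0 = 1, a_1 = -1, a_2 = -9/2, a_3 = 1, a_4 = 15/8, a_5 = -3/10


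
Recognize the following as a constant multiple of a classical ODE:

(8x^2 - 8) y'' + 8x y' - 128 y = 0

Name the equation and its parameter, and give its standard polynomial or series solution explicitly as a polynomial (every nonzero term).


All three coefficients share the factor -8; dividing through by -8 gives  (1 - x^2) y'' - x y' + 16 y = 0.
This matches the Chebyshev equation (1 - x^2) y'' - x y' + n^2 y = 0 (note the -x y' term, not -2x y') with n^2 = 16, so n = 4; the polynomial solution is T_4(x).
With y = sum_k a_k x^k, matching x^k gives (k+2)(k+1) a_{k+2} = (k^2 - n^2) a_k = (k - 4)(k + 4) a_k. The right side vanishes at k = 4, so the series with the parity of 4 terminates at degree 4.
Standard normalization: leading coefficient of T_n is 2^(n-1), so a_4 = 2^3 = 8. Work downward with a_k = (k+1)(k+2) a_{k+2} / ((k - 4)(k + 4)):
  a_2 = (3)(4)(8) / ((2 - 4)(2 + 4)) = 96/(-12) = -8
  a_0 = (1)(2)(-8) / ((0 - 4)(0 + 4)) = -16/(-16) = 1
Hence T_4(x) = 8 x^4 - 8 x^2 + 1.

T_4(x); series = 8 x^4 - 8 x^2 + 1
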